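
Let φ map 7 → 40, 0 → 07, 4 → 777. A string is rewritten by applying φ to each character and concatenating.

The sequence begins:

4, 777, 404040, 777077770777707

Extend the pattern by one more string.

404040074040404007404040400740

Replace each of the 15 characters of 777077770777707 in place — 40 40 40 07 40 40 40 40 07 40 40 40 40 07 40 — and concatenate.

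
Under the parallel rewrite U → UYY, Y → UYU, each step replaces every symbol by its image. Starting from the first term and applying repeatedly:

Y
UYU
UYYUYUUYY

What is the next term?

Expanding UYYUYUUYY: U→UYY, Y→UYU, Y→UYU, U→UYY, Y→UYU, U→UYY, U→UYY, Y→UYU, Y→UYU. Concatenated: UYY UYU UYU UYY UYU UYY UYY UYU UYU.

UYYUYUUYUUYYUYUUYYUYYUYUUYU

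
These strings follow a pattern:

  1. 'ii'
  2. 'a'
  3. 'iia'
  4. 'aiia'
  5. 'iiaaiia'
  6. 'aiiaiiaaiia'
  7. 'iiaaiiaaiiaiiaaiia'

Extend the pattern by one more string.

aiiaiiaaiiaiiaaiiaaiiaiiaaiia

Each term (from the third on) is the two preceding terms concatenated in order: term 3 = ii·a = iia.
The next term joins aiiaiiaaiia and iiaaiiaaiiaiiaaiia.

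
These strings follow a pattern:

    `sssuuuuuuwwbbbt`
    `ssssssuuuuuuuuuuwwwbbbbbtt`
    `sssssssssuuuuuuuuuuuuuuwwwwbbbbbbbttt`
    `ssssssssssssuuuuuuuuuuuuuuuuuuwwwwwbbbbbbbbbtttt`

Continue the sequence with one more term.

Term n consists of 3n s's, followed by 4n+2 u's, followed by n+1 w's, followed by 2n+1 b's, followed by n t's (n = 1, 2, …).
At n = 5 the blocks have lengths 15, 22, 6, 11, 5.

sssssssssssssssuuuuuuuuuuuuuuuuuuuuuuwwwwwwbbbbbbbbbbbttttt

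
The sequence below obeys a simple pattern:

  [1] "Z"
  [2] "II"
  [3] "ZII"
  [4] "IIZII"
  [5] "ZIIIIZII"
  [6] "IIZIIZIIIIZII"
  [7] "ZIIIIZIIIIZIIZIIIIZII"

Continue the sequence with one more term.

IIZIIZIIIIZIIZIIIIZIIIIZIIZIIIIZII

Each term (from the third on) is the two preceding terms concatenated in order: term 3 = Z·II = ZII.
The next term joins IIZIIZIIIIZII and ZIIIIZIIIIZIIZIIIIZII.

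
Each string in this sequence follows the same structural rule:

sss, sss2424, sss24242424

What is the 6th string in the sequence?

Each term is the previous one with 2424 appended.
From sss24242424, 3 further steps: sss24242424 → sss242424242424 → sss2424242424242424 → (answer).

sss24242424242424242424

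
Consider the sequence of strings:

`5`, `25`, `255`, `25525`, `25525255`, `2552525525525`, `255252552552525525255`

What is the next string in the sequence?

2552525525525255252552552525525525

From term 3 onward, concatenate the last term with the second-to-last: 25·5 = 255, 255·25 = 25525, …
Continuing: 255252552552525525255 · 2552525525525 gives term 8.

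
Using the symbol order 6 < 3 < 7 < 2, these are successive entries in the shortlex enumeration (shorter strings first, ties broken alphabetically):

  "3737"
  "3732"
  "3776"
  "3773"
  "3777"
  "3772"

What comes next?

The successor of 3772 increments the rightmost position that isn't already 2 and resets every position after it to 6.

3726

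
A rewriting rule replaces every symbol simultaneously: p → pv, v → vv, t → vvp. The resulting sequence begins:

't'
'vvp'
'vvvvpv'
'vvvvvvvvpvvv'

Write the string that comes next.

Expanding vvvvvvvvpvvv: v→vv, v→vv, v→vv, v→vv, v→vv, v→vv, v→vv, v→vv, p→pv, v→vv, v→vv, v→vv. Concatenated: vv vv vv vv vv vv vv vv pv vv vv vv.

vvvvvvvvvvvvvvvvpvvvvvvv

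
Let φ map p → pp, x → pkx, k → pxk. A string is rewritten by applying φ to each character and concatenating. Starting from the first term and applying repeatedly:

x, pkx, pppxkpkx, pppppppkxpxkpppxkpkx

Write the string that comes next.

Rewriting the 20 symbols of pppppppkxpxkpppxkpkx one by one yields pp pp pp pp pp pp pp pxk pkx pp pkx pxk pp pp pp pkx pxk pp pxk pkx; concatenated:

pppppppppppppppxkpkxpppkxpxkpppppppkxpxkpppxkpkx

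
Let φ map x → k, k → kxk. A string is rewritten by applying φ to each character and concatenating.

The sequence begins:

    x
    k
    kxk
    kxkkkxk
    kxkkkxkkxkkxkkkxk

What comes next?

φ(kxkkkxkkxkkxkkkxk) expands symbol-by-symbol to kxk k kxk kxk kxk k kxk kxk k kxk kxk k kxk kxk kxk k kxk; joining the 17 pieces gives the next term.

kxkkkxkkxkkxkkkxkkxkkkxkkxkkkxkkxkkxkkkxk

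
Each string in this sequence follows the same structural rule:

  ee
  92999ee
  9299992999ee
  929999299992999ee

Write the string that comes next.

92999929999299992999ee

Each term is the previous one with 92999 prepended.
One more step from 929999299992999ee gives the answer.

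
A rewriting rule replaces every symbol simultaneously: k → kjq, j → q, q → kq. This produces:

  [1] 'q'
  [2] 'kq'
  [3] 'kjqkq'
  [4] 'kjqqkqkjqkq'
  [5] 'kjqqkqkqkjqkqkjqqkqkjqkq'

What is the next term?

Replace each of the 24 characters of kjqqkqkqkjqkqkjqqkqkjqkq in place — kjq q kq kq kjq kq kjq kq kjq q kq kjq kq kjq q kq kq kjq kq kjq q kq kjq kq — and concatenate.

kjqqkqkqkjqkqkjqkqkjqqkqkjqkqkjqqkqkqkjqkqkjqqkqkjqkq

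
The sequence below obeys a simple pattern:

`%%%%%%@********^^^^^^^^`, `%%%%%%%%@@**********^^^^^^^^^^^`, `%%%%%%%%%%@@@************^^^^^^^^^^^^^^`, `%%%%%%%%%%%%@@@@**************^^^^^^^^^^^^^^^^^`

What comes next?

%%%%%%%%%%%%%%@@@@@****************^^^^^^^^^^^^^^^^^^^^

The n-th term is 2n %'s then n-2 @'s then 2n+2 *'s then 3n-1 ^'s, where the shown terms are n = 3, 4, 5, 6.
Setting n = 7 gives 14, 5, 16, 20 characters in each block.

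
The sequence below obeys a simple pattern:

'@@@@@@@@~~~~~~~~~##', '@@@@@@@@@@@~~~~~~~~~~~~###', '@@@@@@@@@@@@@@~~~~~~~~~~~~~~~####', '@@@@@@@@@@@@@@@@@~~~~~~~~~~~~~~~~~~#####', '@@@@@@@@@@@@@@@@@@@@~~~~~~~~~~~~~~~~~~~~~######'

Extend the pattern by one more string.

@@@@@@@@@@@@@@@@@@@@@@@~~~~~~~~~~~~~~~~~~~~~~~~#######

Reading off run lengths: @ runs 8, 11, 14, 17, 20; ~ runs 9, 12, 15, 18, 21; # runs 2, 3, 4, 5, 6 — each is linear in n, where the shown terms are n = 2, 3, 4, 5, 6.
For the next term, n = 7, so the run lengths are 23, 24, 7.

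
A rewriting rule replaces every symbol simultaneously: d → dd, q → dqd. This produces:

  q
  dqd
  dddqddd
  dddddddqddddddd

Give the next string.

dddddddddddddddqddddddddddddddd

Applying the rule to each of the 15 symbols of dddddddqddddddd gives the pieces dd dd dd dd dd dd dd dqd dd dd dd dd dd dd dd, which concatenate to the answer.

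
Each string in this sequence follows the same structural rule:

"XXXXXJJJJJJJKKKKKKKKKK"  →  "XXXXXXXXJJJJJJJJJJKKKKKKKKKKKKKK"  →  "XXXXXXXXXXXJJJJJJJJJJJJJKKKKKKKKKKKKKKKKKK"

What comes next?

The n-th term is 3n-1 X's then 3n+1 J's then 4n+2 K's, where the shown terms are n = 2, 3, 4.
At n = 5 the blocks have lengths 14, 16, 22.

XXXXXXXXXXXXXXJJJJJJJJJJJJJJJJKKKKKKKKKKKKKKKKKKKKKK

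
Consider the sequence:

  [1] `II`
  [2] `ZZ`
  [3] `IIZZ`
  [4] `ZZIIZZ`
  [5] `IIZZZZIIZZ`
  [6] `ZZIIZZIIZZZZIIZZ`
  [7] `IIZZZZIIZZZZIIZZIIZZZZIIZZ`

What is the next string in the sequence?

Each term (from the third on) is the two preceding terms concatenated in order: term 3 = II·ZZ = IIZZ.
So term 8 is ZZIIZZIIZZZZIIZZ·IIZZZZIIZZZZIIZZIIZZZZIIZZ.

ZZIIZZIIZZZZIIZZIIZZZZIIZZZZIIZZIIZZZZIIZZ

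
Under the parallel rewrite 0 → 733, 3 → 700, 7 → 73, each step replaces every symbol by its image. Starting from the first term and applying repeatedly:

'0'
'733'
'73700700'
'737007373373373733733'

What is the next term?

φ(737007373373373733733) expands symbol-by-symbol to 73 700 73 733 733 73 700 73 700 700 73 700 700 73 700 73 700 700 73 700 700; joining the 21 pieces gives the next term.

7370073733733737007370070073700700737007370070073700700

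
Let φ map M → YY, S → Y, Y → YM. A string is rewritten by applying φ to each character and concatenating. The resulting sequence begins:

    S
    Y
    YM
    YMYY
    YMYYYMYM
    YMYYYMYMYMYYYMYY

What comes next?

φ(YMYYYMYMYMYYYMYY) expands symbol-by-symbol to YM YY YM YM YM YY YM YY YM YY YM YM YM YY YM YM; joining the 16 pieces gives the next term.

YMYYYMYMYMYYYMYYYMYYYMYMYMYYYMYM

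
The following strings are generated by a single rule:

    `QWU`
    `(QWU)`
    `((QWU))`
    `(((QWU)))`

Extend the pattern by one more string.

s(k+1) = (·s(k)·), so each term gains ( as a prefix and ) as a suffix.
So the next term is (·(((QWU)))·).

((((QWU))))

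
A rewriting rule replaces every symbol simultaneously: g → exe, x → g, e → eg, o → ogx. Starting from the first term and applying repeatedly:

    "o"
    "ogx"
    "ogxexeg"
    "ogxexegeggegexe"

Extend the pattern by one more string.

Applying the rule to each of the 15 symbols of ogxexegeggegexe gives the pieces ogx exe g eg g eg exe eg exe exe eg exe eg g eg, which concatenate to the answer.

ogxexegeggegexeegexeexeegexeeggeg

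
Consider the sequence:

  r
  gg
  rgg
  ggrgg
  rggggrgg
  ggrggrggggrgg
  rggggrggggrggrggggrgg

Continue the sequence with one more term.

ggrggrggggrggrggggrggggrggrggggrgg

From term 3 onward, concatenate the second-to-last term with the last: r·gg = rgg, gg·rgg = ggrgg, …
So term 8 is ggrggrggggrgg·rggggrggggrggrggggrgg.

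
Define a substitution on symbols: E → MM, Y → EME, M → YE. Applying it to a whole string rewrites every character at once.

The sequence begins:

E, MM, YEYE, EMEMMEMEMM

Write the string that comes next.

Rewriting each symbol of EMEMMEMEMM: E→MM, M→YE, E→MM, M→YE, M→YE, E→MM, M→YE, E→MM, M→YE, M→YE, which concatenates to MM YE MM YE YE MM YE MM YE YE.

MMYEMMYEYEMMYEMMYEYE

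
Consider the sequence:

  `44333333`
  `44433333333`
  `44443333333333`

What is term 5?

The n-th term is n 4's then 2n+2 3's, where the shown terms are n = 2, 3, 4.
At n = 6 the blocks have lengths 6, 14.

44444433333333333333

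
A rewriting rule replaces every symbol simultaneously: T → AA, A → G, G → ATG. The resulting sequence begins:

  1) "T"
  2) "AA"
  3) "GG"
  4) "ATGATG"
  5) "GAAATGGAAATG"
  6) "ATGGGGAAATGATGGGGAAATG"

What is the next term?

φ(ATGGGGAAATGATGGGGAAATG) expands symbol-by-symbol to G AA ATG ATG ATG ATG G G G AA ATG G AA ATG ATG ATG ATG G G G AA ATG; joining the 22 pieces gives the next term.

GAAATGATGATGATGGGGAAATGGAAATGATGATGATGGGGAAATG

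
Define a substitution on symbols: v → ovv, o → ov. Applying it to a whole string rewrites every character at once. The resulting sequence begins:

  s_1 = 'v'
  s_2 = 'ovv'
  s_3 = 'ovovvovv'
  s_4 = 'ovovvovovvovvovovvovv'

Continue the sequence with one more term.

ovovvovovvovvovovvovovvovvovovvovvovovvovovvovvovovvovv

Replace each of the 21 characters of ovovvovovvovvovovvovv in place — ov ovv ov ovv ovv ov ovv ov ovv ovv ov ovv ovv ov ovv ov ovv ovv ov ovv ovv — and concatenate.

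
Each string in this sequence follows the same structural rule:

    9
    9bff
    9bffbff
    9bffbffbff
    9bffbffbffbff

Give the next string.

9bffbffbffbffbff

Each term is the previous one with bff appended.
So the next term is 9bffbffbffbff·bff.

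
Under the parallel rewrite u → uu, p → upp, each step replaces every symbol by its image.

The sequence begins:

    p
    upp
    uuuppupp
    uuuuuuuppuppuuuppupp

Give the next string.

uuuuuuuuuuuuuuuppuppuuuppuppuuuuuuuppuppuuuppupp

Replace each of the 20 characters of uuuuuuuppuppuuuppupp in place — uu uu uu uu uu uu uu upp upp uu upp upp uu uu uu upp upp uu upp upp — and concatenate.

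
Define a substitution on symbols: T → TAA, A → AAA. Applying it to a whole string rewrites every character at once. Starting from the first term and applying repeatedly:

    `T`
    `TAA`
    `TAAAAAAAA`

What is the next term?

TAAAAAAAAAAAAAAAAAAAAAAAAAA

Expanding TAAAAAAAA: T→TAA, A→AAA, A→AAA, A→AAA, A→AAA, A→AAA, A→AAA, A→AAA, A→AAA. Concatenated: TAA AAA AAA AAA AAA AAA AAA AAA AAA.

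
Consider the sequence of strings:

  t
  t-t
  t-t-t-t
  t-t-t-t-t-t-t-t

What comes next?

Every step duplicates the string with '-' between the halves.
One more doubling of t-t-t-t-t-t-t-t gives the answer.

t-t-t-t-t-t-t-t-t-t-t-t-t-t-t-t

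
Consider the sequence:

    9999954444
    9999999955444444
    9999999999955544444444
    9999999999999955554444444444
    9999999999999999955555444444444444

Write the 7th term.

The n-th term is 3n+2 9's then n 5's then 2n+2 4's (n = 1, 2, …).
At n = 7 the blocks have lengths 23, 7, 16.

9999999999999999999999955555554444444444444444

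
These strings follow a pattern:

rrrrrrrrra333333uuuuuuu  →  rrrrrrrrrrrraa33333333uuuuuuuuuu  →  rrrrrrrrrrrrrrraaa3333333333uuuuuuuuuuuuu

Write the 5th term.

rrrrrrrrrrrrrrrrrrrrraaaaa33333333333333uuuuuuuuuuuuuuuuuuu

Each string has the form r^{3n} a^{n-2} 3^{2n} u^{3n-2}, where the shown terms are n = 3, 4, 5.
Setting n = 7 gives 21, 5, 14, 19 characters in each block.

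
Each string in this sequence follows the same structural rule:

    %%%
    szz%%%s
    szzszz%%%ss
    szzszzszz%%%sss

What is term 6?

szzszzszzszzszz%%%sssss

s(k+1) = szz·s(k)·s, so each term gains szz as a prefix and s as a suffix.
From szzszzszz%%%sss, 2 further steps: szzszzszz%%%sss → szzszzszzszz%%%ssss → (answer).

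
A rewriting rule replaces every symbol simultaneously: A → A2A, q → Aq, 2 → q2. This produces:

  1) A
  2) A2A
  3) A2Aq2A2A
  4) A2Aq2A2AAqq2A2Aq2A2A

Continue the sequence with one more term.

Applying the rule to each of the 20 symbols of A2Aq2A2AAqq2A2Aq2A2A gives the pieces A2A q2 A2A Aq q2 A2A q2 A2A A2A Aq Aq q2 A2A q2 A2A Aq q2 A2A q2 A2A, which concatenate to the answer.

A2Aq2A2AAqq2A2Aq2A2AA2AAqAqq2A2Aq2A2AAqq2A2Aq2A2A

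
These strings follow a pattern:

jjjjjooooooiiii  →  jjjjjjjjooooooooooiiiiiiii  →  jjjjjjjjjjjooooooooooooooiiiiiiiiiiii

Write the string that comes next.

jjjjjjjjjjjjjjooooooooooooooooooiiiiiiiiiiiiiiii

Reading off run lengths: j runs 5, 8, 11; o runs 6, 10, 14; i runs 4, 8, 12 — each is linear in n (n = 1, 2, …).
At n = 4 the blocks have lengths 14, 18, 16.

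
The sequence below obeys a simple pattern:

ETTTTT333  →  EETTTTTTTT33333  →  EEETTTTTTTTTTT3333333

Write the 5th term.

EEEEETTTTTTTTTTTTTTTTT33333333333

The n-th term is n-1 E's then 3n-1 T's then 2n-1 3's, where the shown terms are n = 2, 3, 4.
Setting n = 6 gives 5, 17, 11 characters in each block.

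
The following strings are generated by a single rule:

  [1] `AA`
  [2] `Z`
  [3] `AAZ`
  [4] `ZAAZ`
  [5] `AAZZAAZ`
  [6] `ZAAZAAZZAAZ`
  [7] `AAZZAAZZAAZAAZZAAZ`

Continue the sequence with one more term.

This is a Fibonacci-style word recurrence s(k) = s(k−2)·s(k−1): e.g. AA·Z = AAZ.
The next term joins ZAAZAAZZAAZ and AAZZAAZZAAZAAZZAAZ.

ZAAZAAZZAAZAAZZAAZZAAZAAZZAAZ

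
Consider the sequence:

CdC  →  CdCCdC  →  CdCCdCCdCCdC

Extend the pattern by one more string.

CdCCdCCdCCdCCdCCdCCdCCdC

Each string is two copies of the previous one concatenated.
One more doubling of CdCCdCCdCCdC gives the answer.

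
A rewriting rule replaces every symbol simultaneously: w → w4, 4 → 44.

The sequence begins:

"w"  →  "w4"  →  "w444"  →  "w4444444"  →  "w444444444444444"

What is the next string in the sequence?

w4444444444444444444444444444444

φ(w444444444444444) expands symbol-by-symbol to w4 44 44 44 44 44 44 44 44 44 44 44 44 44 44 44; joining the 16 pieces gives the next term.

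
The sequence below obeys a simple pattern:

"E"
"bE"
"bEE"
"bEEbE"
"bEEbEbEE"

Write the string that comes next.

This is a Fibonacci-style word recurrence s(k) = s(k−1)·s(k−2): e.g. bE·E = bEE.
Continuing: bEEbEbEE · bEEbE gives term 6.

bEEbEbEEbEEbE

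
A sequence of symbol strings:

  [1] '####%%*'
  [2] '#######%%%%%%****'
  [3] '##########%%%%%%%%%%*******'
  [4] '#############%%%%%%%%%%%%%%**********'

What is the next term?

The n-th term is 3n+1 #'s then 4n-2 %'s then 3n-2 *'s (n = 1, 2, …).
For the next term, n = 5, so the run lengths are 16, 18, 13.

################%%%%%%%%%%%%%%%%%%*************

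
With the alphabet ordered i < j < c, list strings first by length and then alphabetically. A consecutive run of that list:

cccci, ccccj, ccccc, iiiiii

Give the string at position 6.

iiiiic

Stepping forward 2 times from iiiiii: iiiiii → iiiiij, then the target.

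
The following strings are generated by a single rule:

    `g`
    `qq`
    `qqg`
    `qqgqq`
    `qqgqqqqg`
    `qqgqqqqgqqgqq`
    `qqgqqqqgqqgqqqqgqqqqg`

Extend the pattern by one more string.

This is a Fibonacci-style word recurrence s(k) = s(k−1)·s(k−2): e.g. qq·g = qqg.
Continuing: qqgqqqqgqqgqqqqgqqqqg · qqgqqqqgqqgqq gives term 8.

qqgqqqqgqqgqqqqgqqqqgqqgqqqqgqqgqq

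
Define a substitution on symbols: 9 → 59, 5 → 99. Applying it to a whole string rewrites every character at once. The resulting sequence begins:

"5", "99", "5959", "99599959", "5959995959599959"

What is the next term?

Rewriting the 16 symbols of 5959995959599959 one by one yields 99 59 99 59 59 59 99 59 99 59 99 59 59 59 99 59; concatenated:

99599959595999599959995959599959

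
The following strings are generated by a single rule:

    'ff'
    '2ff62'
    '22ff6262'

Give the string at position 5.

s(k+1) = 2·s(k)·62, so each term gains 2 as a prefix and 62 as a suffix.
From 22ff6262, 2 further steps: 22ff6262 → 222ff626262 → (answer).

2222ff62626262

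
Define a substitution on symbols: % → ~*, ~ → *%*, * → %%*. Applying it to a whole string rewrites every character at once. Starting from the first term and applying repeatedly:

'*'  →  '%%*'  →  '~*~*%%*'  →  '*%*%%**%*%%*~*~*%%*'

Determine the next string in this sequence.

Rewriting the 19 symbols of *%*%%**%*%%*~*~*%%* one by one yields %%* ~* %%* ~* ~* %%* %%* ~* %%* ~* ~* %%* *%* %%* *%* %%* ~* ~* %%*; concatenated:

%%*~*%%*~*~*%%*%%*~*%%*~*~*%%**%*%%**%*%%*~*~*%%*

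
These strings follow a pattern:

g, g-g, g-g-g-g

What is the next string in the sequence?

g-g-g-g-g-g-g-g

s(k+1) = s(k)·-·s(k) — each term doubles the last with '-' between the halves.
One more doubling of g-g-g-g gives the answer.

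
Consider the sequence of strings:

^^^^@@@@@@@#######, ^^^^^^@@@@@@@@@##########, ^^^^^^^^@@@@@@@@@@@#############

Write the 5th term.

The n-th term is 2n ^'s then 2n+3 @'s then 3n+1 #'s, where the shown terms are n = 2, 3, 4.
Setting n = 6 gives 12, 15, 19 characters in each block.

^^^^^^^^^^^^@@@@@@@@@@@@@@@###################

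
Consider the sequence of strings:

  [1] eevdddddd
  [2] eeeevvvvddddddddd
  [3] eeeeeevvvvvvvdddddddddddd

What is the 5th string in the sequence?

Each string has the form e^{2n} v^{3n-2} d^{3n+3} (n = 1, 2, …).
At n = 5 the blocks have lengths 10, 13, 18.

eeeeeeeeeevvvvvvvvvvvvvdddddddddddddddddd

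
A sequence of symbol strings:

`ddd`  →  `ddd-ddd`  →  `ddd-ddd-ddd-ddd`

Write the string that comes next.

Every step duplicates the string with '-' between the halves.
Doubling ddd-ddd-ddd-ddd with '-' between the halves:

ddd-ddd-ddd-ddd-ddd-ddd-ddd-ddd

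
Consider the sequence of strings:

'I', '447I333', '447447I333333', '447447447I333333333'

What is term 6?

Every step adds 447 to the front and 333 to the end of the previous string.
From 447447447I333333333, 2 further steps: 447447447I333333333 → 447447447447I333333333333 → (answer).

447447447447447I333333333333333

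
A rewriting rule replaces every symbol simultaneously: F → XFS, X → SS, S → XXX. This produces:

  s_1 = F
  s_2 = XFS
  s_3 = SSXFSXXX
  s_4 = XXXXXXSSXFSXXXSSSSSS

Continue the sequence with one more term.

SSSSSSSSSSSSXXXXXXSSXFSXXXSSSSSSXXXXXXXXXXXXXXXXXX

Applying the rule to each of the 20 symbols of XXXXXXSSXFSXXXSSSSSS gives the pieces SS SS SS SS SS SS XXX XXX SS XFS XXX SS SS SS XXX XXX XXX XXX XXX XXX, which concatenate to the answer.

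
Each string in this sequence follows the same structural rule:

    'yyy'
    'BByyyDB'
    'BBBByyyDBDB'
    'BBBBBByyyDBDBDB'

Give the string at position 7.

BBBBBBBBBBBByyyDBDBDBDBDBDB

Every step adds BB to the front and DB to the end of the previous string.
From BBBBBByyyDBDBDB, 3 further steps: BBBBBByyyDBDBDB → BBBBBBBByyyDBDBDBDB → BBBBBBBBBByyyDBDBDBDBDB → (answer).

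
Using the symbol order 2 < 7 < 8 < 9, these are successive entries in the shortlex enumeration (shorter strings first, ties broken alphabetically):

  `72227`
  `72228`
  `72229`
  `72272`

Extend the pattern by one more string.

72277

Find the rightmost character of 72272 below 9, bump it to the next letter, and reset everything to its right to 2.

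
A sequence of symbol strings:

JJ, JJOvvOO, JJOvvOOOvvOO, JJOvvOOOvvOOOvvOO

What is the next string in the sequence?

The strings grow by a fixed suffix OvvOO each time.
Applying this once more to JJOvvOOOvvOOOvvOO:

JJOvvOOOvvOOOvvOOOvvOO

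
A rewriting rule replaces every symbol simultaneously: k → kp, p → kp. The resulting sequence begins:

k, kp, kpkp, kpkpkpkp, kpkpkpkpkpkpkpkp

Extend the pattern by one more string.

φ(kpkpkpkpkpkpkpkp) expands symbol-by-symbol to kp kp kp kp kp kp kp kp kp kp kp kp kp kp kp kp; joining the 16 pieces gives the next term.

kpkpkpkpkpkpkpkpkpkpkpkpkpkpkpkp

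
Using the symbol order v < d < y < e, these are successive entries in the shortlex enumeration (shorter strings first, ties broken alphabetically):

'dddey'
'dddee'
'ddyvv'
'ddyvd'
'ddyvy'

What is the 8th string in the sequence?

ddydd

Advancing 3 positions from ddyvy through ddyvy → ddyve → ddydv reaches term 8.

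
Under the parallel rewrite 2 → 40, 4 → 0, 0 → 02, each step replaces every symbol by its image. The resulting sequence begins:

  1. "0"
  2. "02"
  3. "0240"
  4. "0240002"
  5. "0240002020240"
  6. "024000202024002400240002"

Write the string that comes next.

02400020202400240024000202400020240002020240

Applying the rule to each of the 24 symbols of 024000202024002400240002 gives the pieces 02 40 0 02 02 02 40 02 40 02 40 0 02 02 40 0 02 02 40 0 02 02 02 40, which concatenate to the answer.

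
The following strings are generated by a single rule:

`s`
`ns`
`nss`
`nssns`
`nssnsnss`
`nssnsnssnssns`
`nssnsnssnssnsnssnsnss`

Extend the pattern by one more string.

nssnsnssnssnsnssnsnssnssnsnssnssns

Each term (from the third on) is the previous term followed by the one before it: term 3 = ns·s = nss.
The next term joins nssnsnssnssnsnssnsnss and nssnsnssnssns.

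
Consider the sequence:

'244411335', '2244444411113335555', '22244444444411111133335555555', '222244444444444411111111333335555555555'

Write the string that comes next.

2222244444444444444411111111113333335555555555555

Term n consists of n 2's, followed by 3n 4's, followed by 2n 1's, followed by n+1 3's, followed by 3n-2 5's (n = 1, 2, …).
Setting n = 5 gives 5, 15, 10, 6, 13 characters in each block.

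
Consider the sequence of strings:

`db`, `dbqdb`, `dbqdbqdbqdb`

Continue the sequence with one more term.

Each string is two copies of the previous one joined by 'q'.
One more doubling of dbqdbqdbqdb gives the answer.

dbqdbqdbqdbqdbqdbqdbqdb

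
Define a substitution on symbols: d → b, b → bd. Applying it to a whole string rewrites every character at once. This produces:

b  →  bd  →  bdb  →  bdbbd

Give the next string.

Expanding bdbbd: b→bd, d→b, b→bd, b→bd, d→b. Concatenated: bd b bd bd b.

bdbbdbdb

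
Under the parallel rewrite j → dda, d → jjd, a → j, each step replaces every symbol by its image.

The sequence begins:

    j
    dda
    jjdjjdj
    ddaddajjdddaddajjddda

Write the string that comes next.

Replace each of the 21 characters of ddaddajjdddaddajjddda in place — jjd jjd j jjd jjd j dda dda jjd jjd jjd j jjd jjd j dda dda jjd jjd jjd j — and concatenate.

jjdjjdjjjdjjdjddaddajjdjjdjjdjjjdjjdjddaddajjdjjdjjdj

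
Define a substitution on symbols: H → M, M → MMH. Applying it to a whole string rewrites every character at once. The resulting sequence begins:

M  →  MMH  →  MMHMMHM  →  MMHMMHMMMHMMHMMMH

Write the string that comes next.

φ(MMHMMHMMMHMMHMMMH) expands symbol-by-symbol to MMH MMH M MMH MMH M MMH MMH MMH M MMH MMH M MMH MMH MMH M; joining the 17 pieces gives the next term.

MMHMMHMMMHMMHMMMHMMHMMHMMMHMMHMMMHMMHMMHM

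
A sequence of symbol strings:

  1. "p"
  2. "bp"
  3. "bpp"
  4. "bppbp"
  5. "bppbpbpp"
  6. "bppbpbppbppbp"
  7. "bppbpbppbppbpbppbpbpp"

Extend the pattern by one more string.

This is a Fibonacci-style word recurrence s(k) = s(k−1)·s(k−2): e.g. bp·p = bpp.
The next term joins bppbpbppbppbpbppbpbpp and bppbpbppbppbp.

bppbpbppbppbpbppbpbppbppbpbppbppbp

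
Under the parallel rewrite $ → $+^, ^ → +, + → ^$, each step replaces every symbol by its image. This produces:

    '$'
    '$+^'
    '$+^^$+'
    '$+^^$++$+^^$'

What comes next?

Apply φ to $+^^$++$+^^$ symbol by symbol: $→$+^, +→^$, ^→+, ^→+, $→$+^, +→^$, +→^$, $→$+^, +→^$, ^→+, ^→+, $→$+^; joined: $+^ ^$ + + $+^ ^$ ^$ $+^ ^$ + + $+^.

$+^^$++$+^^$^$$+^^$++$+^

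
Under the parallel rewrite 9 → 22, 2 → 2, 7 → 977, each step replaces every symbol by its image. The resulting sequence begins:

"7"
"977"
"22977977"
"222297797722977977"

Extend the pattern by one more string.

Rewriting the 18 symbols of 222297797722977977 one by one yields 2 2 2 2 22 977 977 22 977 977 2 2 22 977 977 22 977 977; concatenated:

22222297797722977977222297797722977977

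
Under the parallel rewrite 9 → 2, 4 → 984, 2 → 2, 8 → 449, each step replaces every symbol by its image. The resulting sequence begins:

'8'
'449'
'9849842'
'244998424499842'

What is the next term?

2984984224499842984984224499842

Applying the rule to each of the 15 symbols of 244998424499842 gives the pieces 2 984 984 2 2 449 984 2 984 984 2 2 449 984 2, which concatenate to the answer.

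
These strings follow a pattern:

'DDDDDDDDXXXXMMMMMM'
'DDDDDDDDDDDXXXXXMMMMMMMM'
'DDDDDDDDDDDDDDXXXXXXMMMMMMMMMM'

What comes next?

DDDDDDDDDDDDDDDDDXXXXXXXMMMMMMMMMMMM

Term n consists of 3n-1 D's, followed by n+1 X's, followed by 2n M's, where the shown terms are n = 3, 4, 5.
Setting n = 6 gives 17, 7, 12 characters in each block.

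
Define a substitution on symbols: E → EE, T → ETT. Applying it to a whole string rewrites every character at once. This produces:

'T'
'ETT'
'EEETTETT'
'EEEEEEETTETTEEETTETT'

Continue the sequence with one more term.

Rewriting the 20 symbols of EEEEEEETTETTEEETTETT one by one yields EE EE EE EE EE EE EE ETT ETT EE ETT ETT EE EE EE ETT ETT EE ETT ETT; concatenated:

EEEEEEEEEEEEEEETTETTEEETTETTEEEEEEETTETTEEETTETT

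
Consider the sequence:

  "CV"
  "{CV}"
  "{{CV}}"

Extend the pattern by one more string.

Every step adds { to the front and } to the end of the previous string.
Applying this once more to {{CV}}:

{{{CV}}}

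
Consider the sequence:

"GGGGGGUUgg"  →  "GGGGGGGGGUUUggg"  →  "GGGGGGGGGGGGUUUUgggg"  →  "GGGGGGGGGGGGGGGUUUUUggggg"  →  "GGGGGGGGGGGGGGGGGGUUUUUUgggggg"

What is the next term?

GGGGGGGGGGGGGGGGGGGGGUUUUUUUggggggg

Each string has the form G^{3n} U^{n} g^{n}, where the shown terms are n = 2, 3, 4, 5, 6.
At n = 7 the blocks have lengths 21, 7, 7.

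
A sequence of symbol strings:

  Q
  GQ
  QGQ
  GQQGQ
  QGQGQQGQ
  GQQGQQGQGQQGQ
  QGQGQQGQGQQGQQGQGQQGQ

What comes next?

Each term (from the third on) is the two preceding terms concatenated in order: term 3 = Q·GQ = QGQ.
Continuing: GQQGQQGQGQQGQ · QGQGQQGQGQQGQQGQGQQGQ gives term 8.

GQQGQQGQGQQGQQGQGQQGQGQQGQQGQGQQGQ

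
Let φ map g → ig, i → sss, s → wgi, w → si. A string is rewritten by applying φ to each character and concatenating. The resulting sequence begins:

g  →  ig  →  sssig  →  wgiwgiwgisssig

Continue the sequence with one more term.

Applying the rule to each of the 14 symbols of wgiwgiwgisssig gives the pieces si ig sss si ig sss si ig sss wgi wgi wgi sss ig, which concatenate to the answer.

siigssssiigssssiigssswgiwgiwgisssig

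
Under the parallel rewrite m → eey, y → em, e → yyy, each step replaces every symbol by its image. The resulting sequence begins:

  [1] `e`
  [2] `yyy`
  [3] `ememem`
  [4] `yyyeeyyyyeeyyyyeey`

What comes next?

Rewriting the 18 symbols of yyyeeyyyyeeyyyyeey one by one yields em em em yyy yyy em em em em yyy yyy em em em em yyy yyy em; concatenated:

emememyyyyyyememememyyyyyyememememyyyyyyem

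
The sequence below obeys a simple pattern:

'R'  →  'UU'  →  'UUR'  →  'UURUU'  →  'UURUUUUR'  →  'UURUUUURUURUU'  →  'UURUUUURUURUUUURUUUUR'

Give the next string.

From term 3 onward, concatenate the last term with the second-to-last: UU·R = UUR, UUR·UU = UURUU, …
Continuing: UURUUUURUURUUUURUUUUR · UURUUUURUURUU gives term 8.

UURUUUURUURUUUURUUUURUURUUUURUURUU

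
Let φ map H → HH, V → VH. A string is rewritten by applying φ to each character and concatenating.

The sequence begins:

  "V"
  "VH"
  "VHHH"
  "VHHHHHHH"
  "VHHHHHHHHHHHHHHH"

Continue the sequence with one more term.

VHHHHHHHHHHHHHHHHHHHHHHHHHHHHHHH

Applying the rule to each of the 16 symbols of VHHHHHHHHHHHHHHH gives the pieces VH HH HH HH HH HH HH HH HH HH HH HH HH HH HH HH, which concatenate to the answer.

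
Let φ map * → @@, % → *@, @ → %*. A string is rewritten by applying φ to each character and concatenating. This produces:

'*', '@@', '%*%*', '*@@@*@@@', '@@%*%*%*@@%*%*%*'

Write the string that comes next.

%*%**@@@*@@@*@@@%*%**@@@*@@@*@@@

φ(@@%*%*%*@@%*%*%*) expands symbol-by-symbol to %* %* *@ @@ *@ @@ *@ @@ %* %* *@ @@ *@ @@ *@ @@; joining the 16 pieces gives the next term.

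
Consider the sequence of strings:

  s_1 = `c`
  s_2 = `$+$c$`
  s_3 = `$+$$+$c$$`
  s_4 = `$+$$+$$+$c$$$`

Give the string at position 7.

s(k+1) = $+$·s(k)·$, so each term gains $+$ as a prefix and $ as a suffix.
From $+$$+$$+$c$$$, 3 further steps: $+$$+$$+$c$$$ → $+$$+$$+$$+$c$$$$ → $+$$+$$+$$+$$+$c$$$$$ → (answer).

$+$$+$$+$$+$$+$$+$c$$$$$$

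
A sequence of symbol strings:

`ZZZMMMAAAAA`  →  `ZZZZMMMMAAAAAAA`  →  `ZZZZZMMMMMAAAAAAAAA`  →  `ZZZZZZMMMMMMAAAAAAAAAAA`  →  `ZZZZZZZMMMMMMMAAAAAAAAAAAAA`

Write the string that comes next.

ZZZZZZZZMMMMMMMMAAAAAAAAAAAAAAA

Reading off run lengths: Z runs 3, 4, 5, 6, 7; M runs 3, 4, 5, 6, 7; A runs 5, 7, 9, 11, 13 — each is linear in n, where the shown terms are n = 3, 4, 5, 6, 7.
For the next term, n = 8, so the run lengths are 8, 8, 15.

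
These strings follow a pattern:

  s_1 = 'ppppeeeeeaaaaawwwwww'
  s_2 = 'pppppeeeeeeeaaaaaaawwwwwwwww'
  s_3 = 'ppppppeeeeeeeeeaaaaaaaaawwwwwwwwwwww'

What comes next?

Each string has the form p^{n+2} e^{2n+1} a^{2n+1} w^{3n}, where the shown terms are n = 2, 3, 4.
At n = 5 the blocks have lengths 7, 11, 11, 15.

pppppppeeeeeeeeeeeaaaaaaaaaaawwwwwwwwwwwwwww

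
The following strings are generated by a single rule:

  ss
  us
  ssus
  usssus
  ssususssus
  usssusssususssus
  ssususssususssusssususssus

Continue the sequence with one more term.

From term 3 onward, concatenate the second-to-last term with the last: ss·us = ssus, us·ssus = usssus, …
The next term joins usssusssususssus and ssususssususssusssususssus.

usssusssususssusssususssususssusssususssus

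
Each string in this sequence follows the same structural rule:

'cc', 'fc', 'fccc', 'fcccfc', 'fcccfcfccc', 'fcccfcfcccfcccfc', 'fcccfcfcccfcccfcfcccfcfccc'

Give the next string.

From term 3 onward, concatenate the last term with the second-to-last: fc·cc = fccc, fccc·fc = fcccfc, …
So term 8 is fcccfcfcccfcccfcfcccfcfccc·fcccfcfcccfcccfc.

fcccfcfcccfcccfcfcccfcfcccfcccfcfcccfcccfc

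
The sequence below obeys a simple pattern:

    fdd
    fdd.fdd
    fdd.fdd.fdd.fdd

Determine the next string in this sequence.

Each string is two copies of the previous one joined by '.'.
Doubling fdd.fdd.fdd.fdd with '.' between the halves:

fdd.fdd.fdd.fdd.fdd.fdd.fdd.fdd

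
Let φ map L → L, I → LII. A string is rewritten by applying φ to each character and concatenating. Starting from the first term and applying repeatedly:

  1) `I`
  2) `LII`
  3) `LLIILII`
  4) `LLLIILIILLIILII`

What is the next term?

LLLLIILIILLIILIILLLIILIILLIILII

Replace each of the 15 characters of LLLIILIILLIILII in place — L L L LII LII L LII LII L L LII LII L LII LII — and concatenate.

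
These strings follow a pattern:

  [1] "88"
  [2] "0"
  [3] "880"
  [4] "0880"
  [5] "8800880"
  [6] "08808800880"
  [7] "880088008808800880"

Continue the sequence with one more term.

08808800880880088008808800880

Each term (from the third on) is the two preceding terms concatenated in order: term 3 = 88·0 = 880.
The next term joins 08808800880 and 880088008808800880.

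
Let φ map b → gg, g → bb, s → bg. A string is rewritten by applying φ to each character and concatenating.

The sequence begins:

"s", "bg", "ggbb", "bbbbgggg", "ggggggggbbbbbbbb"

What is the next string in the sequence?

bbbbbbbbbbbbbbbbgggggggggggggggg

Replace each of the 16 characters of ggggggggbbbbbbbb in place — bb bb bb bb bb bb bb bb gg gg gg gg gg gg gg gg — and concatenate.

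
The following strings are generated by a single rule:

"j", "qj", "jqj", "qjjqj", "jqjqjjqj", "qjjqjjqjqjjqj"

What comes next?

Each term (from the third on) is the two preceding terms concatenated in order: term 3 = j·qj = jqj.
Continuing: jqjqjjqj · qjjqjjqjqjjqj gives term 7.

jqjqjjqjqjjqjjqjqjjqj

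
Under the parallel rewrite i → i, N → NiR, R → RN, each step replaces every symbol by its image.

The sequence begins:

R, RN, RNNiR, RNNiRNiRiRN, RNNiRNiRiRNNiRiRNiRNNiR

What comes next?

Applying the rule to each of the 23 symbols of RNNiRNiRiRNNiRiRNiRNNiR gives the pieces RN NiR NiR i RN NiR i RN i RN NiR NiR i RN i RN NiR i RN NiR NiR i RN, which concatenate to the answer.

RNNiRNiRiRNNiRiRNiRNNiRNiRiRNiRNNiRiRNNiRNiRiRN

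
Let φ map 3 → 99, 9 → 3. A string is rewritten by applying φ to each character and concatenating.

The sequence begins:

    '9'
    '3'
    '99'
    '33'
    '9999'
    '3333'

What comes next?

Rewriting each symbol of 3333: 3→99, 3→99, 3→99, 3→99, which concatenates to 99 99 99 99.

99999999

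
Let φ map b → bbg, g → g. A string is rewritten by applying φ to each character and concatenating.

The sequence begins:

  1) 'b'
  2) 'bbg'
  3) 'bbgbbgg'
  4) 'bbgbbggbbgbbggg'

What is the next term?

Rewriting the 15 symbols of bbgbbggbbgbbggg one by one yields bbg bbg g bbg bbg g g bbg bbg g bbg bbg g g g; concatenated:

bbgbbggbbgbbgggbbgbbggbbgbbgggg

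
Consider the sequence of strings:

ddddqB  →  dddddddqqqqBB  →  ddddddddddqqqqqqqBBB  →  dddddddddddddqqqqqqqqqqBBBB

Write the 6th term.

dddddddddddddddddddqqqqqqqqqqqqqqqqBBBBBB

Term n consists of 3n+1 d's, followed by 3n-2 q's, followed by n B's (n = 1, 2, …).
For term 6, n = 6, so the run lengths are 19, 16, 6.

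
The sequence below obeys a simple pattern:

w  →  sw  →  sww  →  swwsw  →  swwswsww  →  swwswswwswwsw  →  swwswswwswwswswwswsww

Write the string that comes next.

From term 3 onward, concatenate the last term with the second-to-last: sw·w = sww, sww·sw = swwsw, …
Continuing: swwswswwswwswswwswsww · swwswswwswwsw gives term 8.

swwswswwswwswswwswswwswwswswwswwsw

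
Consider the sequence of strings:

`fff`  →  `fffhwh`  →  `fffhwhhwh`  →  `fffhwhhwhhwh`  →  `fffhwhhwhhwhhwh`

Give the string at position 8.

Every step adds hwh to the end: s(k+1) = s(k)·hwh.
From fffhwhhwhhwhhwh, 3 further steps: fffhwhhwhhwhhwh → fffhwhhwhhwhhwhhwh → fffhwhhwhhwhhwhhwhhwh → (answer).

fffhwhhwhhwhhwhhwhhwhhwh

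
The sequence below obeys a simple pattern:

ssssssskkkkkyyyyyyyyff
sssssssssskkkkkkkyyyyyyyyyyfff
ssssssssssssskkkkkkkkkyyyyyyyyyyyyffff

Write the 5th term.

ssssssssssssssssssskkkkkkkkkkkkkyyyyyyyyyyyyyyyyffffff

Each string has the form s^{3n-2} k^{2n-1} y^{2n+2} f^{n-1}, where the shown terms are n = 3, 4, 5.
For term 5, n = 7, so the run lengths are 19, 13, 16, 6.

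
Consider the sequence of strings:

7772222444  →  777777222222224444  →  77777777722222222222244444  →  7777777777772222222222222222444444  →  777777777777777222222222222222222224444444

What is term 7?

Each string has the form 7^{3n} 2^{4n} 4^{n+2} (n = 1, 2, …).
For term 7, n = 7, so the run lengths are 21, 28, 9.

7777777777777777777772222222222222222222222222222444444444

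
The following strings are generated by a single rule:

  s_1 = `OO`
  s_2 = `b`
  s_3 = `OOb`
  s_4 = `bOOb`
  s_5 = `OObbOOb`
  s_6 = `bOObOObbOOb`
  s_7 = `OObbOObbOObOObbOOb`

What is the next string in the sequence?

bOObOObbOObOObbOObbOObOObbOOb

Each term (from the third on) is the two preceding terms concatenated in order: term 3 = OO·b = OOb.
Continuing: bOObOObbOOb · OObbOObbOObOObbOOb gives term 8.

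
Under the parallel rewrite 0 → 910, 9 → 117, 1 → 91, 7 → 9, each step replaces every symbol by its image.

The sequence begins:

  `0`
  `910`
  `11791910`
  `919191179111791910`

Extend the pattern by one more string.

Rewriting the 18 symbols of 919191179111791910 one by one yields 117 91 117 91 117 91 91 9 117 91 91 91 9 117 91 117 91 910; concatenated:

11791117911179191911791919191179111791910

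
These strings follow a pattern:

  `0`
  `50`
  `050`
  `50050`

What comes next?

Each term (from the third on) is the two preceding terms concatenated in order: term 3 = 0·50 = 050.
So term 5 is 050·50050.

05050050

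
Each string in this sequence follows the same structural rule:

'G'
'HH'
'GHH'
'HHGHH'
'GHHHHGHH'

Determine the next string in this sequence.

Each term (from the third on) is the two preceding terms concatenated in order: term 3 = G·HH = GHH.
Continuing: HHGHH · GHHHHGHH gives term 6.

HHGHHGHHHHGHH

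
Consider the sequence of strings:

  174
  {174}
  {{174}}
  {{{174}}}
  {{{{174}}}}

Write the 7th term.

{{{{{{174}}}}}}

s(k+1) = {·s(k)·}, so each term gains { as a prefix and } as a suffix.
From {{{{174}}}}, 2 further steps: {{{{174}}}} → {{{{{174}}}}} → (answer).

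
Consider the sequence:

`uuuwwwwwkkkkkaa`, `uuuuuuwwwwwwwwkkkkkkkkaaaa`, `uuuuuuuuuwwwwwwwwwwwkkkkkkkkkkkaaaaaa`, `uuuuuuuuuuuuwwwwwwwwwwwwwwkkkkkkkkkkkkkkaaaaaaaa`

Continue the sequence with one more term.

uuuuuuuuuuuuuuuwwwwwwwwwwwwwwwwwkkkkkkkkkkkkkkkkkaaaaaaaaaa

Term n consists of 3n u's, followed by 3n+2 w's, followed by 3n+2 k's, followed by 2n a's (n = 1, 2, …).
Setting n = 5 gives 15, 17, 17, 10 characters in each block.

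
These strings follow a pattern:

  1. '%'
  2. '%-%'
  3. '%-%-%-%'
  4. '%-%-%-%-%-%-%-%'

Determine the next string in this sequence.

s(k+1) = s(k)·-·s(k) — each term doubles the last with '-' between the halves.
One more doubling of %-%-%-%-%-%-%-% gives the answer.

%-%-%-%-%-%-%-%-%-%-%-%-%-%-%-%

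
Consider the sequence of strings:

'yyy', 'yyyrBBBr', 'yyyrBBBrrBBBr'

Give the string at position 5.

The strings grow by a fixed suffix rBBBr each time.
From yyyrBBBrrBBBr, 2 further steps: yyyrBBBrrBBBr → yyyrBBBrrBBBrrBBBr → (answer).

yyyrBBBrrBBBrrBBBrrBBBr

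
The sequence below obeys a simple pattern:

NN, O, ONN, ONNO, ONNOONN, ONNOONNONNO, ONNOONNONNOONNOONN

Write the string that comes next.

ONNOONNONNOONNOONNONNOONNONNO

This is a Fibonacci-style word recurrence s(k) = s(k−1)·s(k−2): e.g. O·NN = ONN.
So term 8 is ONNOONNONNOONNOONN·ONNOONNONNO.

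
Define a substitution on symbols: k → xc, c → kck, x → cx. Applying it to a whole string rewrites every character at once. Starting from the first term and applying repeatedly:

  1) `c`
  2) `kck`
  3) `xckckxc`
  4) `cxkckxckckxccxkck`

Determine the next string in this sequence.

φ(cxkckxckckxccxkck) expands symbol-by-symbol to kck cx xc kck xc cx kck xc kck xc cx kck kck cx xc kck xc; joining the 17 pieces gives the next term.

kckcxxckckxccxkckxckckxccxkckkckcxxckckxc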